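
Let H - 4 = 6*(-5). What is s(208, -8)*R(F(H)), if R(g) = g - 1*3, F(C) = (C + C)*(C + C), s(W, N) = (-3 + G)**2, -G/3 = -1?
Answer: 0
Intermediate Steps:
G = 3 (G = -3*(-1) = 3)
s(W, N) = 0 (s(W, N) = (-3 + 3)**2 = 0**2 = 0)
H = -26 (H = 4 + 6*(-5) = 4 - 30 = -26)
F(C) = 4*C**2 (F(C) = (2*C)*(2*C) = 4*C**2)
R(g) = -3 + g (R(g) = g - 3 = -3 + g)
s(208, -8)*R(F(H)) = 0*(-3 + 4*(-26)**2) = 0*(-3 + 4*676) = 0*(-3 + 2704) = 0*2701 = 0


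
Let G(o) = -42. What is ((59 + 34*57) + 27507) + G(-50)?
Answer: 29462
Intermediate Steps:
((59 + 34*57) + 27507) + G(-50) = ((59 + 34*57) + 27507) - 42 = ((59 + 1938) + 27507) - 42 = (1997 + 27507) - 42 = 29504 - 42 = 29462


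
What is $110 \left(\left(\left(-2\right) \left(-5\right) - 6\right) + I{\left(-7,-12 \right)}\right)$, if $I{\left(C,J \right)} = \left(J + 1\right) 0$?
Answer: $440$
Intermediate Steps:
$I{\left(C,J \right)} = 0$ ($I{\left(C,J \right)} = \left(1 + J\right) 0 = 0$)
$110 \left(\left(\left(-2\right) \left(-5\right) - 6\right) + I{\left(-7,-12 \right)}\right) = 110 \left(\left(\left(-2\right) \left(-5\right) - 6\right) + 0\right) = 110 \left(\left(10 - 6\right) + 0\right) = 110 \left(4 + 0\right) = 110 \cdot 4 = 440$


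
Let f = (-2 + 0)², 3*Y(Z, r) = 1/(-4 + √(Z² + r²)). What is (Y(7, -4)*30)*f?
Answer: 160/49 + 40*√65/49 ≈ 9.8467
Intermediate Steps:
Y(Z, r) = 1/(3*(-4 + √(Z² + r²)))
f = 4 (f = (-2)² = 4)
(Y(7, -4)*30)*f = ((1/(3*(-4 + √(7² + (-4)²))))*30)*4 = ((1/(3*(-4 + √(49 + 16))))*30)*4 = ((1/(3*(-4 + √65)))*30)*4 = (10/(-4 + √65))*4 = 40/(-4 + √65)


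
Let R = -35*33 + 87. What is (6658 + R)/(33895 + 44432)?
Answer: 5590/78327 ≈ 0.071368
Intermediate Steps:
R = -1068 (R = -1155 + 87 = -1068)
(6658 + R)/(33895 + 44432) = (6658 - 1068)/(33895 + 44432) = 5590/78327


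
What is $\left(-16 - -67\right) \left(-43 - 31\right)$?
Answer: $-3774$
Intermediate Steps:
$\left(-16 - -67\right) \left(-43 - 31\right) = \left(-16 + 67\right) \left(-74\right) = 51 \left(-74\right) = -3774$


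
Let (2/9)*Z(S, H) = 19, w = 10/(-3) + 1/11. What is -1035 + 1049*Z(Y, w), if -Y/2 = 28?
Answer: 177309/2 ≈ 88655.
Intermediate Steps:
Y = -56 (Y = -2*28 = -56)
w = -107/33 (w = 10*(-⅓) + 1*(1/11) = -10/3 + 1/11 = -107/33 ≈ -3.2424)
Z(S, H) = 171/2 (Z(S, H) = (9/2)*19 = 171/2)
-1035 + 1049*Z(Y, w) = -1035 + 1049*(171/2) = -1035 + 179379/2 = 177309/2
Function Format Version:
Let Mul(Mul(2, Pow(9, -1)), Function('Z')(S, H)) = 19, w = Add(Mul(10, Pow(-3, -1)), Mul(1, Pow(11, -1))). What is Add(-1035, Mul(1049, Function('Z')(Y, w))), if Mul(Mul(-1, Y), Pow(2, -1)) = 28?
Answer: Rational(177309, 2) ≈ 88655.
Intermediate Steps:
Y = -56 (Y = Mul(-2, 28) = -56)
w = Rational(-107, 33) (w = Add(Mul(10, Rational(-1, 3)), Mul(1, Rational(1, 11))) = Add(Rational(-10, 3), Rational(1, 11)) = Rational(-107, 33) ≈ -3.2424)
Function('Z')(S, H) = Rational(171, 2) (Function('Z')(S, H) = Mul(Rational(9, 2), 19) = Rational(171, 2))
Add(-1035, Mul(1049, Function('Z')(Y, w))) = Add(-1035, Mul(1049, Rational(171, 2))) = Add(-1035, Rational(179379, 2)) = Rational(177309, 2)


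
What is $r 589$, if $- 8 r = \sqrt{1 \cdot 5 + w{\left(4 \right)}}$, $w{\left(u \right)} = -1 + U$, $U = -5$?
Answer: $- \frac{589 i}{8} \approx - 73.625 i$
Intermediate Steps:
$w{\left(u \right)} = -6$ ($w{\left(u \right)} = -1 - 5 = -6$)
$r = - \frac{i}{8}$ ($r = - \frac{\sqrt{1 \cdot 5 - 6}}{8} = - \frac{\sqrt{5 - 6}}{8} = - \frac{\sqrt{-1}}{8} = - \frac{i}{8} \approx - 0.125 i$)
$r 589 = - \frac{i}{8} \cdot 589 = - \frac{589 i}{8}$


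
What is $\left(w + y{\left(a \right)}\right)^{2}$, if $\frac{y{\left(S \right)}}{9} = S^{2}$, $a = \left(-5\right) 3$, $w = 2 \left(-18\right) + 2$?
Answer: $3964081$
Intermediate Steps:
$w = -34$ ($w = -36 + 2 = -34$)
$a = -15$
$y{\left(S \right)} = 9 S^{2}$
$\left(w + y{\left(a \right)}\right)^{2} = \left(-34 + 9 \left(-15\right)^{2}\right)^{2} = \left(-34 + 9 \cdot 225\right)^{2} = \left(-34 + 2025\right)^{2} = 1991^{2} = 3964081$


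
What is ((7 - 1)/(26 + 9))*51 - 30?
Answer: -744/35 ≈ -21.257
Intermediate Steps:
((7 - 1)/(26 + 9))*51 - 30 = (6/35)*51 - 30 = 306/35 - 30 = -744/35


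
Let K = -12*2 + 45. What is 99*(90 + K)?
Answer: 10989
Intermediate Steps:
K = 21 (K = -24 + 45 = 21)
99*(90 + K) = 99*(90 + 21) = 99*111 = 10989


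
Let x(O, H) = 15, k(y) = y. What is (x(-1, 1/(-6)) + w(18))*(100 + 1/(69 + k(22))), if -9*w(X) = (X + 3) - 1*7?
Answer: 1101221/819 ≈ 1344.6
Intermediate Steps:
w(X) = 4/9 - X/9 (w(X) = -((X + 3) - 1*7)/9 = -((3 + X) - 7)/9 = -(-4 + X)/9 = 4/9 - X/9)
(x(-1, 1/(-6)) + w(18))*(100 + 1/(69 + k(22))) = (15 + (4/9 - ⅑*18))*(100 + 1/(69 + 22)) = (15 + (4/9 - 2))*(100 + 1/91) = (15 - 14/9)*(100 + 1/91) = (121/9)*(9101/91) = 1101221/819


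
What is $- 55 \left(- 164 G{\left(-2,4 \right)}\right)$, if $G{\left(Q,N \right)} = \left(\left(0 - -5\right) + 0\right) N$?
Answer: $180400$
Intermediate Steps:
$G{\left(Q,N \right)} = 5 N$ ($G{\left(Q,N \right)} = \left(\left(0 + 5\right) + 0\right) N = \left(5 + 0\right) N = 5 N$)
$- 55 \left(- 164 G{\left(-2,4 \right)}\right) = - 55 \left(- 164 \cdot 5 \cdot 4\right) = - 55 \left(\left(-164\right) 20\right) = \left(-55\right) \left(-3280\right) = 180400$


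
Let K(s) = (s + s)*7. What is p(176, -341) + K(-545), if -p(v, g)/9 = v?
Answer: -9214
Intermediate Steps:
p(v, g) = -9*v
K(s) = 14*s (K(s) = (2*s)*7 = 14*s)
p(176, -341) + K(-545) = -9*176 + 14*(-545) = -1584 - 7630 = -9214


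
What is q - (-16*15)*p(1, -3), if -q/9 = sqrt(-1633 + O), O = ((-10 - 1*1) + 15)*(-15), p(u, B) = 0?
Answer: -9*I*sqrt(1693) ≈ -370.31*I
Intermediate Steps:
O = -60 (O = ((-10 - 1) + 15)*(-15) = (-11 + 15)*(-15) = 4*(-15) = -60)
q = -9*I*sqrt(1693) (q = -9*sqrt(-1633 - 60) = -9*I*sqrt(1693) ≈ -370.31*I)
q - (-16*15)*p(1, -3) = -9*I*sqrt(1693) - (-16*15)*0 = -9*I*sqrt(1693) - (-240)*0 = -9*I*sqrt(1693) - 1*0 = -9*I*sqrt(1693) + 0 = -9*I*sqrt(1693)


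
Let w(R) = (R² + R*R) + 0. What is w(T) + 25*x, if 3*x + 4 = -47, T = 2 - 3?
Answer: -423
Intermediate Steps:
T = -1
x = -17 (x = -4/3 + (⅓)*(-47) = -4/3 - 47/3 = -17)
w(R) = 2*R² (w(R) = (R² + R²) + 0 = 2*R² + 0 = 2*R²)
w(T) + 25*x = 2*(-1)² + 25*(-17) = 2*1 - 425 = 2 - 425 = -423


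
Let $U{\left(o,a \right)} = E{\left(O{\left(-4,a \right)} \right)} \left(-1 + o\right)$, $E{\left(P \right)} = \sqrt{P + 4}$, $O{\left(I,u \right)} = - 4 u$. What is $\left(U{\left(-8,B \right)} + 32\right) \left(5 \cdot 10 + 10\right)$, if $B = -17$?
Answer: $1920 - 3240 \sqrt{2} \approx -2662.1$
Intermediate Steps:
$E{\left(P \right)} = \sqrt{4 + P}$
$U{\left(o,a \right)} = \sqrt{4 - 4 a} \left(-1 + o\right)$
$\left(U{\left(-8,B \right)} + 32\right) \left(5 \cdot 10 + 10\right) = \left(2 \sqrt{1 - -17} \left(-1 - 8\right) + 32\right) \left(5 \cdot 10 + 10\right) = \left(2 \sqrt{1 + 17} \left(-9\right) + 32\right) \left(50 + 10\right) = \left(2 \sqrt{18} \left(-9\right) + 32\right) 60 = \left(2 \cdot 3 \sqrt{2} \left(-9\right) + 32\right) 60 = \left(- 54 \sqrt{2} + 32\right) 60 = \left(32 - 54 \sqrt{2}\right) 60 = 1920 - 3240 \sqrt{2}$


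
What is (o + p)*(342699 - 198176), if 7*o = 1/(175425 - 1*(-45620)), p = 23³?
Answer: 2720816244243938/1547315 ≈ 1.7584e+9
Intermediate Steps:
p = 12167
o = 1/1547315 (o = 1/(7*(175425 - 1*(-45620))) = 1/(7*(175425 + 45620)) = (⅐)/221045 = (⅐)*(1/221045) = 1/1547315 ≈ 6.4628e-7)
(o + p)*(342699 - 198176) = (1/1547315 + 12167)*(342699 - 198176) = (18826181606/1547315)*144523 = 2720816244243938/1547315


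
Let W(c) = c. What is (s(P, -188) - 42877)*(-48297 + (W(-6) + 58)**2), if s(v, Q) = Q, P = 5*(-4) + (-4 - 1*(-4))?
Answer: 1963462545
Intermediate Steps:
P = -20 (P = -20 + (-4 + 4) = -20 + 0 = -20)
(s(P, -188) - 42877)*(-48297 + (W(-6) + 58)**2) = (-188 - 42877)*(-48297 + (-6 + 58)**2) = -43065*(-48297 + 52**2) = -43065*(-48297 + 2704) = -43065*(-45593) = 1963462545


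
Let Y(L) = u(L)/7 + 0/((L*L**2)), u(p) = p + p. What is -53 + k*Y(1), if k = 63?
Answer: -35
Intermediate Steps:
u(p) = 2*p
Y(L) = 2*L/7 (Y(L) = (2*L)/7 + 0/((L*L**2)) = (2*L)*(1/7) + 0/(L**3) = 2*L/7 + 0/L**3 = 2*L/7 + 0 = 2*L/7)
-53 + k*Y(1) = -53 + 63*((2/7)*1) = -53 + 63*(2/7) = -53 + 18 = -35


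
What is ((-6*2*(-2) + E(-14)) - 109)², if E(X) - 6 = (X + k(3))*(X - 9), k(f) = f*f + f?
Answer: 1089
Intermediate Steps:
k(f) = f + f² (k(f) = f² + f = f + f²)
E(X) = 6 + (-9 + X)*(12 + X) (E(X) = 6 + (X + 3*(1 + 3))*(X - 9) = 6 + (X + 3*4)*(-9 + X) = 6 + (X + 12)*(-9 + X) = 6 + (12 + X)*(-9 + X) = 6 + (-9 + X)*(12 + X))
((-6*2*(-2) + E(-14)) - 109)² = ((-6*2*(-2) + (-102 + (-14)² + 3*(-14))) - 109)² = ((-12*(-2) + (-102 + 196 - 42)) - 109)² = ((24 + 52) - 109)² = (76 - 109)² = (-33)² = 1089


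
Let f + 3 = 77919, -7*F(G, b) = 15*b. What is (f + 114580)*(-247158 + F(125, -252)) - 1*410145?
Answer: -47473388673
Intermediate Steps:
F(G, b) = -15*b/7
f = 77916 (f = -3 + 77919 = 77916)
(f + 114580)*(-247158 + F(125, -252)) - 1*410145 = (77916 + 114580)*(-247158 - 15/7*(-252)) - 1*410145 = 192496*(-247158 + 540) - 410145 = 192496*(-246618) - 410145 = -47472978528 - 410145 = -47473388673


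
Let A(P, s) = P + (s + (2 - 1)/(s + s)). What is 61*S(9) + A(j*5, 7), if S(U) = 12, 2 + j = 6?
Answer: 10627/14 ≈ 759.07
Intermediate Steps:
j = 4 (j = -2 + 6 = 4)
A(P, s) = P + s + 1/(2*s) (A(P, s) = P + (s + 1/(2*s)) = P + s + 1/(2*s))
61*S(9) + A(j*5, 7) = 61*12 + (4*5 + 7 + (½)/7) = 732 + (20 + 7 + (½)*(⅐)) = 732 + (20 + 7 + 1/14) = 732 + 379/14 = 10627/14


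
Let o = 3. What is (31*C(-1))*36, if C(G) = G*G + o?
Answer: 4464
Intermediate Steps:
C(G) = 3 + G² (C(G) = G*G + 3 = G² + 3 = 3 + G²)
(31*C(-1))*36 = (31*(3 + (-1)²))*36 = (31*(3 + 1))*36 = (31*4)*36 = 124*36 = 4464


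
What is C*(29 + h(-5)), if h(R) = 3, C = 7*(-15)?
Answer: -3360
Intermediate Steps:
C = -105
C*(29 + h(-5)) = -105*(29 + 3) = -105*32 = -3360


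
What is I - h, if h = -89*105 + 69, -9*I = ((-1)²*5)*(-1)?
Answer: 83489/9 ≈ 9276.6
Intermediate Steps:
I = 5/9 (I = -(-1)²*5*(-1)/9 = -1*5*(-1)/9 = -5*(-1)/9 = -⅑*(-5) = 5/9 ≈ 0.55556)
h = -9276 (h = -9345 + 69 = -9276)
I - h = 5/9 - 1*(-9276) = 5/9 + 9276 = 83489/9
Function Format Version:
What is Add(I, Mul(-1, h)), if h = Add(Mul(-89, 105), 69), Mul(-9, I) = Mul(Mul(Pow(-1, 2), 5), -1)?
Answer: Rational(83489, 9) ≈ 9276.6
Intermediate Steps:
I = Rational(5, 9) (I = Mul(Rational(-1, 9), Mul(Mul(Pow(-1, 2), 5), -1)) = Mul(Rational(-1, 9), Mul(Mul(1, 5), -1)) = Mul(Rational(-1, 9), Mul(5, -1)) = Mul(Rational(-1, 9), -5) = Rational(5, 9) ≈ 0.55556)
h = -9276 (h = Add(-9345, 69) = -9276)
Add(I, Mul(-1, h)) = Add(Rational(5, 9), Mul(-1, -9276)) = Add(Rational(5, 9), 9276) = Rational(83489, 9)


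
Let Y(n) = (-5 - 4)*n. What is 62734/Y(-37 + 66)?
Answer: -62734/261 ≈ -240.36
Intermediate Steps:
Y(n) = -9*n
62734/Y(-37 + 66) = 62734/((-9*(-37 + 66))) = 62734/((-9*29)) = 62734/(-261) = 62734*(-1/261) = -62734/261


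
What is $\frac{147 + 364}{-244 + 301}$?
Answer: $\frac{511}{57} \approx 8.9649$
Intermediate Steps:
$\frac{147 + 364}{-244 + 301} = \frac{511}{57}$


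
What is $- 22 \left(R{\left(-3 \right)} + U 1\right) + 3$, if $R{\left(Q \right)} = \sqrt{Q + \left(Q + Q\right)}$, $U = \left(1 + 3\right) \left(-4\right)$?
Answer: $355 - 66 i \approx 355.0 - 66.0 i$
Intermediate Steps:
$U = -16$ ($U = 4 \left(-4\right) = -16$)
$R{\left(Q \right)} = \sqrt{3} \sqrt{Q}$ ($R{\left(Q \right)} = \sqrt{Q + 2 Q} = \sqrt{3 Q} = \sqrt{3} \sqrt{Q}$)
$- 22 \left(R{\left(-3 \right)} + U 1\right) + 3 = - 22 \left(\sqrt{3} \sqrt{-3} - 16\right) + 3 = - 22 \left(\sqrt{3} i \sqrt{3} - 16\right) + 3 = - 22 \left(3 i - 16\right) + 3 = - 22 \left(-16 + 3 i\right) + 3 = \left(352 - 66 i\right) + 3 = 355 - 66 i$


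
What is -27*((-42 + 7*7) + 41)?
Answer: -1296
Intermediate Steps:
-27*((-42 + 7*7) + 41) = -27*((-42 + 49) + 41) = -27*(7 + 41) = -27*48 = -1296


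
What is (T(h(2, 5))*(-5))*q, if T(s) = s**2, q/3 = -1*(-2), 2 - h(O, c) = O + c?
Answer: -750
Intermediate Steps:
h(O, c) = 2 - O - c (h(O, c) = 2 - (O + c) = 2 + (-O - c) = 2 - O - c)
q = 6 (q = 3*(-1*(-2)) = 3*2 = 6)
(T(h(2, 5))*(-5))*q = ((2 - 1*2 - 1*5)**2*(-5))*6 = ((2 - 2 - 5)**2*(-5))*6 = ((-5)**2*(-5))*6 = (25*(-5))*6 = -125*6 = -750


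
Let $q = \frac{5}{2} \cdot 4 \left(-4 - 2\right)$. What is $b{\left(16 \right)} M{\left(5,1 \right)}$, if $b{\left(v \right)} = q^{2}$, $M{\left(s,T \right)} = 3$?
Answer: $10800$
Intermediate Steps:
$q = -60$ ($q = 5 \cdot \frac{1}{2} \cdot 4 \left(-6\right) = \frac{5}{2} \left(-24\right) = -60$)
$b{\left(v \right)} = 3600$ ($b{\left(v \right)} = \left(-60\right)^{2} = 3600$)
$b{\left(16 \right)} M{\left(5,1 \right)} = 3600 \cdot 3 = 10800$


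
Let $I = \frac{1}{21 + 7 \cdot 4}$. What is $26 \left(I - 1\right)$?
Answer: $- \frac{1248}{49} \approx -25.469$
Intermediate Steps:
$I = \frac{1}{49}$ ($I = \frac{1}{21 + 28} = \frac{1}{49} \approx 0.020408$)
$26 \left(I - 1\right) = 26 \left(\frac{1}{49} - 1\right) = 26 \left(- \frac{48}{49}\right) = - \frac{1248}{49}$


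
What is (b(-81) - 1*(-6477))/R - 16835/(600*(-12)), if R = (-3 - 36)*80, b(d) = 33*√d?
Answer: 4909/18720 - 99*I/1040 ≈ 0.26223 - 0.095192*I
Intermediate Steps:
R = -3120 (R = -39*80 = -3120)
(b(-81) - 1*(-6477))/R - 16835/(600*(-12)) = (33*√(-81) - 1*(-6477))/(-3120) - 16835/(600*(-12)) = (33*(9*I) + 6477)*(-1/3120) - 16835/(-7200) = (297*I + 6477)*(-1/3120) - 16835*(-1/7200) = (6477 + 297*I)*(-1/3120) + 3367/1440 = (-2159/1040 - 99*I/1040) + 3367/1440 = 4909/18720 - 99*I/1040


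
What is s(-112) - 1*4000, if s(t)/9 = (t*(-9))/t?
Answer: -4081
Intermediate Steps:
s(t) = -81 (s(t) = 9*((t*(-9))/t) = 9*((-9*t)/t) = 9*(-9) = -81)
s(-112) - 1*4000 = -81 - 1*4000 = -81 - 4000 = -4081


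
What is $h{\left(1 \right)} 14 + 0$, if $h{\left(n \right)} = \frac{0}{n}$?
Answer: $0$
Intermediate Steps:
$h{\left(n \right)} = 0$
$h{\left(1 \right)} 14 + 0 = 0 \cdot 14 + 0 = 0 + 0 = 0$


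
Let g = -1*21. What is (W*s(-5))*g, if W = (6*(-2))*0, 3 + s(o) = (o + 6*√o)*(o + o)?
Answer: 0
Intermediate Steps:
s(o) = -3 + 2*o*(o + 6*√o) (s(o) = -3 + (o + 6*√o)*(o + o) = -3 + (o + 6*√o)*(2*o) = -3 + 2*o*(o + 6*√o))
g = -21
W = 0 (W = -12*0 = 0)
(W*s(-5))*g = (0*(-3 + 2*(-5)² + 12*(-5)^(3/2)))*(-21) = (0*(-3 + 2*25 + 12*(-5*I*√5)))*(-21) = (0*(-3 + 50 - 60*I*√5))*(-21) = (0*(47 - 60*I*√5))*(-21) = 0*(-21) = 0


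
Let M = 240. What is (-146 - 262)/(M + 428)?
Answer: -102/167 ≈ -0.61078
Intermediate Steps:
(-146 - 262)/(M + 428) = (-146 - 262)/(240 + 428) = -408/668 = -408*1/668 = -102/167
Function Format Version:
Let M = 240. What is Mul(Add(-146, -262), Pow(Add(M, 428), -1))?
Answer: Rational(-102, 167) ≈ -0.61078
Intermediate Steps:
Mul(Add(-146, -262), Pow(Add(M, 428), -1)) = Mul(Add(-146, -262), Pow(Add(240, 428), -1)) = Mul(-408, Pow(668, -1)) = Mul(-408, Rational(1, 668)) = Rational(-102, 167)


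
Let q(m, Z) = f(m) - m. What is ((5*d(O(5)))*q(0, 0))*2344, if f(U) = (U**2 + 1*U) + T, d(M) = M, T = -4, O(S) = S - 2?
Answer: -140640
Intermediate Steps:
O(S) = -2 + S
f(U) = -4 + U + U**2 (f(U) = (U**2 + 1*U) - 4 = (U**2 + U) - 4 = (U + U**2) - 4 = -4 + U + U**2)
q(m, Z) = -4 + m**2 (q(m, Z) = (-4 + m + m**2) - m = -4 + m**2)
((5*d(O(5)))*q(0, 0))*2344 = ((5*(-2 + 5))*(-4 + 0**2))*2344 = ((5*3)*(-4 + 0))*2344 = (15*(-4))*2344 = -60*2344 = -140640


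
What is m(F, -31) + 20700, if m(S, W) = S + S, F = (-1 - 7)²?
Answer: 20828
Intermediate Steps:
F = 64 (F = (-8)² = 64)
m(S, W) = 2*S
m(F, -31) + 20700 = 2*64 + 20700 = 128 + 20700 = 20828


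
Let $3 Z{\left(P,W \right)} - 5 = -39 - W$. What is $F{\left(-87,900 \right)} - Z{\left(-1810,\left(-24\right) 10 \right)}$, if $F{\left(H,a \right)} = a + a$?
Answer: $\frac{5194}{3} \approx 1731.3$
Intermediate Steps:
$Z{\left(P,W \right)} = - \frac{34}{3} - \frac{W}{3}$ ($Z{\left(P,W \right)} = \frac{5}{3} + \frac{-39 - W}{3} = \frac{5}{3} - \left(13 + \frac{W}{3}\right) = - \frac{34}{3} - \frac{W}{3}$)
$F{\left(H,a \right)} = 2 a$
$F{\left(-87,900 \right)} - Z{\left(-1810,\left(-24\right) 10 \right)} = 2 \cdot 900 - \left(- \frac{34}{3} - \frac{\left(-24\right) 10}{3}\right) = 1800 - \left(- \frac{34}{3} - -80\right) = 1800 - \left(- \frac{34}{3} + 80\right) = 1800 - \frac{206}{3} = \frac{5194}{3}$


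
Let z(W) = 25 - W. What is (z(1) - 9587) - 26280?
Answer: -35843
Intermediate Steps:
(z(1) - 9587) - 26280 = ((25 - 1*1) - 9587) - 26280 = ((25 - 1) - 9587) - 26280 = (24 - 9587) - 26280 = -9563 - 26280 = -35843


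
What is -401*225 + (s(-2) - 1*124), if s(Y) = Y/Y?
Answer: -90348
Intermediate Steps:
s(Y) = 1
-401*225 + (s(-2) - 1*124) = -401*225 + (1 - 1*124) = -90225 + (1 - 124) = -90225 - 123 = -90348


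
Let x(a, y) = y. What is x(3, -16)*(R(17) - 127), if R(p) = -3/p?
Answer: 34592/17 ≈ 2034.8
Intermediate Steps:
x(3, -16)*(R(17) - 127) = -16*(-3/17 - 127) = -16*(-2162/17) = 34592/17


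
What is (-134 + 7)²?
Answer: 16129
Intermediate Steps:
(-134 + 7)² = (-127)² = 16129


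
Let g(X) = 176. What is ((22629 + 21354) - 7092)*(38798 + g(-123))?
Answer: 1437789834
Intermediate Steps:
((22629 + 21354) - 7092)*(38798 + g(-123)) = ((22629 + 21354) - 7092)*(38798 + 176) = (43983 - 7092)*38974 = 36891*38974 = 1437789834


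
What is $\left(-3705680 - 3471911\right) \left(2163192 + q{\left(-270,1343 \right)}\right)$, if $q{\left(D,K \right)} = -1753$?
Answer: $-15513925113449$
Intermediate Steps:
$\left(-3705680 - 3471911\right) \left(2163192 + q{\left(-270,1343 \right)}\right) = \left(-3705680 - 3471911\right) \left(2163192 - 1753\right) = \left(-7177591\right) 2161439 = -15513925113449$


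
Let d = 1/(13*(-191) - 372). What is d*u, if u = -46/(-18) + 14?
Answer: -149/25695 ≈ -0.0057988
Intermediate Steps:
u = 149/9 (u = -46*(-1/18) + 14 = 23/9 + 14 = 149/9 ≈ 16.556)
d = -1/2855 (d = 1/(-2483 - 372) = 1/(-2855) = -1/2855 ≈ -0.00035026)
d*u = -1/2855*149/9 = -149/25695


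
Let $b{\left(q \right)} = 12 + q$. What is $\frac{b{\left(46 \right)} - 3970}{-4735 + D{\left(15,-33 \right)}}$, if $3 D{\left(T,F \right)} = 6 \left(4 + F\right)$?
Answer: $\frac{3912}{4793} \approx 0.81619$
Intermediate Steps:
$D{\left(T,F \right)} = 8 + 2 F$ ($D{\left(T,F \right)} = \frac{6 \left(4 + F\right)}{3} = \frac{24 + 6 F}{3} = 8 + 2 F$)
$\frac{b{\left(46 \right)} - 3970}{-4735 + D{\left(15,-33 \right)}} = \frac{\left(12 + 46\right) - 3970}{-4735 + \left(8 + 2 \left(-33\right)\right)} = \frac{58 - 3970}{-4735 + \left(8 - 66\right)} = - \frac{3912}{-4735 - 58} = - \frac{3912}{-4793} = \left(-3912\right) \left(- \frac{1}{4793}\right) = \frac{3912}{4793}$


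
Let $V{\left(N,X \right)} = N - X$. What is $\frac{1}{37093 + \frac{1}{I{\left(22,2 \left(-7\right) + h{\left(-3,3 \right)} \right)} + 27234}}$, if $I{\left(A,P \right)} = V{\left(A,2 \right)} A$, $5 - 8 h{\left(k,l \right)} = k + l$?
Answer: $\frac{27674}{1026511683} \approx 2.6959 \cdot 10^{-5}$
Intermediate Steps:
$h{\left(k,l \right)} = \frac{5}{8} - \frac{k}{8} - \frac{l}{8}$ ($h{\left(k,l \right)} = \frac{5}{8} - \frac{k + l}{8} = \frac{5}{8} - \left(\frac{k}{8} + \frac{l}{8}\right) = \frac{5}{8} - \frac{k}{8} - \frac{l}{8}$)
$I{\left(A,P \right)} = A \left(-2 + A\right)$ ($I{\left(A,P \right)} = \left(A - 2\right) A = \left(-2 + A\right) A = A \left(-2 + A\right)$)
$\frac{1}{37093 + \frac{1}{I{\left(22,2 \left(-7\right) + h{\left(-3,3 \right)} \right)} + 27234}} = \frac{1}{37093 + \frac{1}{22 \left(-2 + 22\right) + 27234}} = \frac{1}{37093 + \frac{1}{22 \cdot 20 + 27234}} = \frac{1}{37093 + \frac{1}{440 + 27234}} = \frac{1}{37093 + \frac{1}{27674}} = \frac{1}{\frac{1026511683}{27674}} = \frac{27674}{1026511683}$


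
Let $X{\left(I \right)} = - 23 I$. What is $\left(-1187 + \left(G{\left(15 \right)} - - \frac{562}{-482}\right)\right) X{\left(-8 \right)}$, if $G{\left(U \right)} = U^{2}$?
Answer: $- \frac{42710632}{241} \approx -1.7722 \cdot 10^{5}$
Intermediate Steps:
$\left(-1187 + \left(G{\left(15 \right)} - - \frac{562}{-482}\right)\right) X{\left(-8 \right)} = \left(-1187 + \left(15^{2} - - \frac{562}{-482}\right)\right) \left(\left(-23\right) \left(-8\right)\right) = \left(-1187 + \left(225 - \left(-562\right) \left(- \frac{1}{482}\right)\right)\right) 184 = \left(-1187 + \left(225 - \frac{281}{241}\right)\right) 184 = \left(-1187 + \frac{53944}{241}\right) 184 = \left(- \frac{232123}{241}\right) 184 = - \frac{42710632}{241}$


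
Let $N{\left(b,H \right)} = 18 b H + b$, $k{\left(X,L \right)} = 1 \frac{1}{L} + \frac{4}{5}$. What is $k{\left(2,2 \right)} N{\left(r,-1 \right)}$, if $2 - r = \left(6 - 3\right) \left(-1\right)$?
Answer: $- \frac{221}{2} \approx -110.5$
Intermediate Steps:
$r = 5$ ($r = 2 - \left(6 - 3\right) \left(-1\right) = 2 - 3 \left(-1\right) = 2 - -3 = 2 + 3 = 5$)
$k{\left(X,L \right)} = \frac{4}{5} + \frac{1}{L}$ ($k{\left(X,L \right)} = \frac{1}{L} + 4 \cdot \frac{1}{5} = \frac{1}{L} + \frac{4}{5} = \frac{4}{5} + \frac{1}{L}$)
$N{\left(b,H \right)} = b + 18 H b$ ($N{\left(b,H \right)} = 18 H b + b = b + 18 H b$)
$k{\left(2,2 \right)} N{\left(r,-1 \right)} = \left(\frac{4}{5} + \frac{1}{2}\right) 5 \left(1 + 18 \left(-1\right)\right) = \left(\frac{4}{5} + \frac{1}{2}\right) 5 \left(1 - 18\right) = \frac{13 \cdot 5 \left(-17\right)}{10} = \frac{13}{10} \left(-85\right) = - \frac{221}{2}$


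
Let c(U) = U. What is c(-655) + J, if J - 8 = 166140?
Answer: 165493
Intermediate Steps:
J = 166148 (J = 8 + 166140 = 166148)
c(-655) + J = -655 + 166148 = 165493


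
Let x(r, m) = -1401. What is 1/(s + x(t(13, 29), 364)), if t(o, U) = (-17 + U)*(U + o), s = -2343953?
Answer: -1/2345354 ≈ -4.2637e-7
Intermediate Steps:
1/(s + x(t(13, 29), 364)) = 1/(-2343953 - 1401) = 1/(-2345354) = -1/2345354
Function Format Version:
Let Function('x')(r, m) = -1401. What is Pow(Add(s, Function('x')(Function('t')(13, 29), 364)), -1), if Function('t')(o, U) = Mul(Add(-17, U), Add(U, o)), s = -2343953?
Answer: Rational(-1, 2345354) ≈ -4.2637e-7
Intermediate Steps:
Pow(Add(s, Function('x')(Function('t')(13, 29), 364)), -1) = Pow(Add(-2343953, -1401), -1) = Pow(-2345354, -1) = Rational(-1, 2345354)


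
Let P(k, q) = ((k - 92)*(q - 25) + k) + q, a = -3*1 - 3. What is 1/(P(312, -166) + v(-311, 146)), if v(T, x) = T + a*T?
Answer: -1/40319 ≈ -2.4802e-5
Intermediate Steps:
a = -6 (a = -3 - 3 = -6)
v(T, x) = -5*T (v(T, x) = T - 6*T = -5*T)
P(k, q) = k + q + (-92 + k)*(-25 + q) (P(k, q) = ((-92 + k)*(-25 + q) + k) + q = (k + (-92 + k)*(-25 + q)) + q = k + q + (-92 + k)*(-25 + q))
1/(P(312, -166) + v(-311, 146)) = 1/((2300 - 91*(-166) - 24*312 + 312*(-166)) - 5*(-311)) = 1/((2300 + 15106 - 7488 - 51792) + 1555) = 1/(-41874 + 1555) = 1/(-40319) = -1/40319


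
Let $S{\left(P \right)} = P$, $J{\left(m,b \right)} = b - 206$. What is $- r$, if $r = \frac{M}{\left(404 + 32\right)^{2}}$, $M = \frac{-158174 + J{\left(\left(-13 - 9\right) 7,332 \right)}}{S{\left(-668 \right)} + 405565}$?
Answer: $\frac{9878}{4810581257} \approx 2.0534 \cdot 10^{-6}$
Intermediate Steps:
$J{\left(m,b \right)} = -206 + b$ ($J{\left(m,b \right)} = b - 206 = -206 + b$)
$M = - \frac{158048}{404897}$ ($M = \frac{-158174 + \left(-206 + 332\right)}{-668 + 405565} = \frac{-158174 + 126}{404897} = \left(-158048\right) \frac{1}{404897} = - \frac{158048}{404897} \approx -0.39034$)
$r = - \frac{9878}{4810581257}$ ($r = - \frac{158048}{404897 \left(404 + 32\right)^{2}} = - \frac{158048}{404897 \cdot 436^{2}} = - \frac{158048}{404897 \cdot 190096} = \left(- \frac{158048}{404897}\right) \frac{1}{190096} = - \frac{9878}{4810581257} \approx -2.0534 \cdot 10^{-6}$)
$- r = \left(-1\right) \left(- \frac{9878}{4810581257}\right) = \frac{9878}{4810581257}$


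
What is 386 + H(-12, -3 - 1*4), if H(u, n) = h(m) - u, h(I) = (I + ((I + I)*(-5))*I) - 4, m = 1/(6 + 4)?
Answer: 394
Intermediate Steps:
m = ⅒ (m = 1/10 = ⅒ ≈ 0.10000)
h(I) = -4 + I - 10*I² (h(I) = (I + ((2*I)*(-5))*I) - 4 = (I + (-10*I)*I) - 4 = (I - 10*I²) - 4 = -4 + I - 10*I²)
H(u, n) = -4 - u (H(u, n) = (-4 + ⅒ - 10*(⅒)²) - u = (-4 + ⅒ - 10*1/100) - u = (-4 + ⅒ - ⅒) - u = -4 - u)
386 + H(-12, -3 - 1*4) = 386 + (-4 - 1*(-12)) = 386 + (-4 + 12) = 386 + 8 = 394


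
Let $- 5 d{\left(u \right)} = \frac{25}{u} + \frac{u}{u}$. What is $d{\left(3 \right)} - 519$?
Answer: $- \frac{7813}{15} \approx -520.87$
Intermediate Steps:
$d{\left(u \right)} = - \frac{1}{5} - \frac{5}{u}$ ($d{\left(u \right)} = - \frac{\frac{25}{u} + \frac{u}{u}}{5} = - \frac{\frac{25}{u} + 1}{5} = - \frac{1 + \frac{25}{u}}{5} = - \frac{1}{5} - \frac{5}{u}$)
$d{\left(3 \right)} - 519 = \frac{-25 - 3}{5 \cdot 3} - 519 = \frac{1}{5} \cdot \frac{1}{3} \left(-25 - 3\right) - 519 = \frac{1}{5} \cdot \frac{1}{3} \left(-28\right) - 519 = - \frac{28}{15} - 519 = - \frac{7813}{15}$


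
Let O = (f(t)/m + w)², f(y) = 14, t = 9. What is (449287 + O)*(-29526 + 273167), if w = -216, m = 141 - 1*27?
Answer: 392541341482808/3249 ≈ 1.2082e+11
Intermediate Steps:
m = 114 (m = 141 - 27 = 114)
O = 151413025/3249 (O = (14/114 - 216)² = (14*(1/114) - 216)² = (7/57 - 216)² = (-12305/57)² = 151413025/3249 ≈ 46603.)
(449287 + O)*(-29526 + 273167) = (449287 + 151413025/3249)*(-29526 + 273167) = (1611146488/3249)*243641 = 392541341482808/3249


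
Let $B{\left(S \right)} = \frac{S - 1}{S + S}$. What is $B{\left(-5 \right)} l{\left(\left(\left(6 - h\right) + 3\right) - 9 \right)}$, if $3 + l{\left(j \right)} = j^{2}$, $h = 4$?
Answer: $\frac{39}{5} \approx 7.8$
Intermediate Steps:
$B{\left(S \right)} = \frac{-1 + S}{2 S}$
$l{\left(j \right)} = -3 + j^{2}$
$B{\left(-5 \right)} l{\left(\left(\left(6 - h\right) + 3\right) - 9 \right)} = \frac{-1 - 5}{2 \left(-5\right)} \left(-3 + \left(\left(\left(6 - 4\right) + 3\right) - 9\right)^{2}\right) = \frac{1}{2} \left(- \frac{1}{5}\right) \left(-6\right) \left(-3 + \left(\left(\left(6 - 4\right) + 3\right) - 9\right)^{2}\right) = \frac{3 \left(-3 + \left(\left(2 + 3\right) - 9\right)^{2}\right)}{5} = \frac{3 \left(-3 + \left(5 - 9\right)^{2}\right)}{5} = \frac{3 \left(-3 + \left(-4\right)^{2}\right)}{5} = \frac{3 \left(-3 + 16\right)}{5} = \frac{3}{5} \cdot 13 = \frac{39}{5}$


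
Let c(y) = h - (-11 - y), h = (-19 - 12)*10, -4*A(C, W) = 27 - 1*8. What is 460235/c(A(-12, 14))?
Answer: -368188/243 ≈ -1515.2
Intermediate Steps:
A(C, W) = -19/4 (A(C, W) = -(27 - 1*8)/4 = -(27 - 8)/4 = -1/4*19 = -19/4)
h = -310 (h = -31*10 = -310)
c(y) = -299 + y (c(y) = -310 - (-11 - y) = -310 + (11 + y) = -299 + y)
460235/c(A(-12, 14)) = 460235/(-299 - 19/4) = 460235/(-1215/4) = 460235*(-4/1215) = -368188/243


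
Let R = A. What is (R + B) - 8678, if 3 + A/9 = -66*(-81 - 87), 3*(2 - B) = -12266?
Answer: 285533/3 ≈ 95178.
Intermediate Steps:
B = 12272/3 (B = 2 - 1/3*(-12266) = 2 + 12266/3 = 12272/3 ≈ 4090.7)
A = 99765 (A = -27 + 9*(-66*(-81 - 87)) = -27 + 9*(-66*(-168)) = -27 + 9*11088 = -27 + 99792 = 99765)
R = 99765
(R + B) - 8678 = (99765 + 12272/3) - 8678 = 311567/3 - 8678 = 285533/3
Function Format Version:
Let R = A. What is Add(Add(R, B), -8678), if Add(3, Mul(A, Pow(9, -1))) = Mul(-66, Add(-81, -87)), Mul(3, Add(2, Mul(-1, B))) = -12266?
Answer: Rational(285533, 3) ≈ 95178.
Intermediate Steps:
B = Rational(12272, 3) (B = Add(2, Mul(Rational(-1, 3), -12266)) = Add(2, Rational(12266, 3)) = Rational(12272, 3) ≈ 4090.7)
A = 99765 (A = Add(-27, Mul(9, Mul(-66, Add(-81, -87)))) = Add(-27, Mul(9, Mul(-66, -168))) = Add(-27, Mul(9, 11088)) = Add(-27, 99792) = 99765)
R = 99765
Add(Add(R, B), -8678) = Add(Add(99765, Rational(12272, 3)), -8678) = Add(Rational(311567, 3), -8678) = Rational(285533, 3)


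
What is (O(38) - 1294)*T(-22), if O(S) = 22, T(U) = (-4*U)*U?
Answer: 2462592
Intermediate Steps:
T(U) = -4*U²
(O(38) - 1294)*T(-22) = (22 - 1294)*(-4*(-22)²) = -(-5088)*484 = -1272*(-1936) = 2462592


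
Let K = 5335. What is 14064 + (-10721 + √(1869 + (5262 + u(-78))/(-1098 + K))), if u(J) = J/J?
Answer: 3343 + 2*√23251318/223 ≈ 3386.2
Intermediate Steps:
u(J) = 1
14064 + (-10721 + √(1869 + (5262 + u(-78))/(-1098 + K))) = 14064 + (-10721 + √(1869 + (5262 + 1)/(-1098 + 5335))) = 14064 + (-10721 + √(1869 + 5263/4237)) = 14064 + (-10721 + √(1869 + 5263*(1/4237))) = 14064 + (-10721 + √(1869 + 277/223)) = 14064 + (-10721 + √(417064/223)) = 14064 + (-10721 + 2*√23251318/223) = 3343 + 2*√23251318/223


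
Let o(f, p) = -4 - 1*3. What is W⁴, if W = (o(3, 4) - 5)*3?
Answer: 1679616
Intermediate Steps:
o(f, p) = -7 (o(f, p) = -4 - 3 = -7)
W = -36 (W = (-7 - 5)*3 = -12*3 = -36)
W⁴ = (-36)⁴ = 1679616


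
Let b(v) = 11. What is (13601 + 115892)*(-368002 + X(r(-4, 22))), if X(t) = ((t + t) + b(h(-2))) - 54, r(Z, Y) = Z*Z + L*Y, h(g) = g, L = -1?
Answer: -47660805101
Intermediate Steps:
r(Z, Y) = Z² - Y (r(Z, Y) = Z*Z - Y = Z² - Y)
X(t) = -43 + 2*t (X(t) = ((t + t) + 11) - 54 = (2*t + 11) - 54 = (11 + 2*t) - 54 = -43 + 2*t)
(13601 + 115892)*(-368002 + X(r(-4, 22))) = (13601 + 115892)*(-368002 + (-43 + 2*((-4)² - 1*22))) = 129493*(-368002 + (-43 + 2*(16 - 22))) = 129493*(-368002 + (-43 + 2*(-6))) = 129493*(-368002 + (-43 - 12)) = 129493*(-368002 - 55) = 129493*(-368057) = -47660805101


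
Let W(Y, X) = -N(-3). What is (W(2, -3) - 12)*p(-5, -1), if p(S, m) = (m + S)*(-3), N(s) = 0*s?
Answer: -216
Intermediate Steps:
N(s) = 0
W(Y, X) = 0 (W(Y, X) = -1*0 = 0)
p(S, m) = -3*S - 3*m (p(S, m) = (S + m)*(-3) = -3*S - 3*m)
(W(2, -3) - 12)*p(-5, -1) = (0 - 12)*(-3*(-5) - 3*(-1)) = -12*(15 + 3) = -12*18 = -216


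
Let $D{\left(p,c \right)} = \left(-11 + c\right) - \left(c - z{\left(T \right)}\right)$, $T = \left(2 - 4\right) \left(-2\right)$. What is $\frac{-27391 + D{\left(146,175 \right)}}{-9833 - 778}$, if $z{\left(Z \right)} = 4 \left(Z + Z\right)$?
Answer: $\frac{27370}{10611} \approx 2.5794$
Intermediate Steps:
$T = 4$ ($T = \left(-2\right) \left(-2\right) = 4$)
$z{\left(Z \right)} = 8 Z$ ($z{\left(Z \right)} = 4 \cdot 2 Z = 8 Z$)
$D{\left(p,c \right)} = 21$ ($D{\left(p,c \right)} = \left(-11 + c\right) - \left(-32 + c\right) = 21$)
$\frac{-27391 + D{\left(146,175 \right)}}{-9833 - 778} = \frac{-27391 + 21}{-9833 - 778} = - \frac{27370}{-10611} = \left(-27370\right) \left(- \frac{1}{10611}\right) = \frac{27370}{10611}$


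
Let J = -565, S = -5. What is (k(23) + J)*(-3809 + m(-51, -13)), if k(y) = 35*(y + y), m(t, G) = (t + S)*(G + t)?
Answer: -235125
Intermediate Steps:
m(t, G) = (-5 + t)*(G + t) (m(t, G) = (t - 5)*(G + t) = (-5 + t)*(G + t))
k(y) = 70*y (k(y) = 35*(2*y) = 70*y)
(k(23) + J)*(-3809 + m(-51, -13)) = (70*23 - 565)*(-3809 + ((-51)² - 5*(-13) - 5*(-51) - 13*(-51))) = (1610 - 565)*(-3809 + (2601 + 65 + 255 + 663)) = 1045*(-3809 + 3584) = 1045*(-225) = -235125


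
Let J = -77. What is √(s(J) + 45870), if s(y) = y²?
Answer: √51799 ≈ 227.59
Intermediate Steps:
√(s(J) + 45870) = √((-77)² + 45870) = √(5929 + 45870) = √51799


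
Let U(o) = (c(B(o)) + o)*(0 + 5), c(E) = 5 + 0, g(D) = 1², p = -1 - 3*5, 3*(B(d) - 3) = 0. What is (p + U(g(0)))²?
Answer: 196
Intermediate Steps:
B(d) = 3 (B(d) = 3 + (⅓)*0 = 3 + 0 = 3)
p = -16 (p = -1 - 15 = -16)
g(D) = 1
c(E) = 5
U(o) = 25 + 5*o (U(o) = (5 + o)*(0 + 5) = (5 + o)*5 = 25 + 5*o)
(p + U(g(0)))² = (-16 + (25 + 5*1))² = (-16 + (25 + 5))² = (-16 + 30)² = 14² = 196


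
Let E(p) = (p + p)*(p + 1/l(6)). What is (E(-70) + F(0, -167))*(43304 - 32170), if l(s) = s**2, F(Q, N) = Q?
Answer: 981629110/9 ≈ 1.0907e+8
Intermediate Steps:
E(p) = 2*p*(1/36 + p) (E(p) = (p + p)*(p + 1/(6**2)) = (2*p)*(p + 1/36) = (2*p)*(1/36 + p) = 2*p*(1/36 + p))
(E(-70) + F(0, -167))*(43304 - 32170) = ((1/18)*(-70)*(1 + 36*(-70)) + 0)*(43304 - 32170) = ((1/18)*(-70)*(1 - 2520) + 0)*11134 = ((1/18)*(-70)*(-2519) + 0)*11134 = (88165/9 + 0)*11134 = (88165/9)*11134 = 981629110/9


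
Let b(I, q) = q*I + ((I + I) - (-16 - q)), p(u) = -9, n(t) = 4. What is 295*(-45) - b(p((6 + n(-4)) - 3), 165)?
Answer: -11953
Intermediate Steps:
b(I, q) = 16 + q + 2*I + I*q (b(I, q) = I*q + (2*I + (16 + q)) = I*q + (16 + q + 2*I) = 16 + q + 2*I + I*q)
295*(-45) - b(p((6 + n(-4)) - 3), 165) = 295*(-45) - (16 + 165 + 2*(-9) - 9*165) = -13275 - (16 + 165 - 18 - 1485) = -13275 - 1*(-1322) = -13275 + 1322 = -11953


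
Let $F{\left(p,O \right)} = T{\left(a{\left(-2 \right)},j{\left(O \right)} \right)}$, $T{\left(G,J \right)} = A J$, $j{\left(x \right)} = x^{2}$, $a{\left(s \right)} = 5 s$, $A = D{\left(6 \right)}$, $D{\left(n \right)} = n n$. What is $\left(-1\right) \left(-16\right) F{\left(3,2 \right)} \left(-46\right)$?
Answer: $-105984$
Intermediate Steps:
$D{\left(n \right)} = n^{2}$
$A = 36$ ($A = 6^{2} = 36$)
$T{\left(G,J \right)} = 36 J$
$F{\left(p,O \right)} = 36 O^{2}$
$\left(-1\right) \left(-16\right) F{\left(3,2 \right)} \left(-46\right) = \left(-1\right) \left(-16\right) 36 \cdot 2^{2} \left(-46\right) = 16 \cdot 36 \cdot 4 \left(-46\right) = 16 \cdot 144 \left(-46\right) = 2304 \left(-46\right) = -105984$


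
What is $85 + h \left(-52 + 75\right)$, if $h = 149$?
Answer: $3512$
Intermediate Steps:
$85 + h \left(-52 + 75\right) = 85 + 149 \left(-52 + 75\right) = 85 + 149 \cdot 23 = 85 + 3427 = 3512$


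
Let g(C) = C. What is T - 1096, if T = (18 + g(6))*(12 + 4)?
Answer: -712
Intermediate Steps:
T = 384 (T = (18 + 6)*(12 + 4) = 24*16 = 384)
T - 1096 = 384 - 1096 = -712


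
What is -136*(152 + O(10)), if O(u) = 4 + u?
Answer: -22576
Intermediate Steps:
-136*(152 + O(10)) = -136*(152 + (4 + 10)) = -136*(152 + 14) = -136*166 = -22576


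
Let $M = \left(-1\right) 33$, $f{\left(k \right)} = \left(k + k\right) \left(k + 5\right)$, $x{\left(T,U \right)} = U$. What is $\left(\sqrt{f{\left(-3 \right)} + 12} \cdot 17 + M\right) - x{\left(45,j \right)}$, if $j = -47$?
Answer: $14$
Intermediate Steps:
$f{\left(k \right)} = 2 k \left(5 + k\right)$
$M = -33$
$\left(\sqrt{f{\left(-3 \right)} + 12} \cdot 17 + M\right) - x{\left(45,j \right)} = \left(\sqrt{2 \left(-3\right) \left(5 - 3\right) + 12} \cdot 17 - 33\right) - -47 = \left(\sqrt{2 \left(-3\right) 2 + 12} \cdot 17 - 33\right) + 47 = \left(\sqrt{-12 + 12} \cdot 17 - 33\right) + 47 = \left(\sqrt{0} \cdot 17 - 33\right) + 47 = \left(0 \cdot 17 - 33\right) + 47 = \left(0 - 33\right) + 47 = -33 + 47 = 14$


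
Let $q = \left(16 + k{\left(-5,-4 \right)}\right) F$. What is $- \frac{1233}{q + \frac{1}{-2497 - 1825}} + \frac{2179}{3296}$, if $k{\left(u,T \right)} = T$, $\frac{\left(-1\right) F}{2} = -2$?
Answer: $- \frac{17112425251}{683771680} \approx -25.027$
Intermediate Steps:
$F = 4$ ($F = \left(-2\right) \left(-2\right) = 4$)
$q = 48$ ($q = \left(16 - 4\right) 4 = 12 \cdot 4 = 48$)
$- \frac{1233}{q + \frac{1}{-2497 - 1825}} + \frac{2179}{3296} = - \frac{1233}{48 + \frac{1}{-2497 - 1825}} + \frac{2179}{3296} = - \frac{1233}{48 + \frac{1}{-4322}} + 2179 \cdot \frac{1}{3296} = - \frac{1233}{48 - \frac{1}{4322}} + \frac{2179}{3296} = - \frac{1233}{\frac{207455}{4322}} + \frac{2179}{3296} = \left(-1233\right) \frac{4322}{207455} + \frac{2179}{3296} = - \frac{5329026}{207455} + \frac{2179}{3296} = - \frac{17112425251}{683771680}$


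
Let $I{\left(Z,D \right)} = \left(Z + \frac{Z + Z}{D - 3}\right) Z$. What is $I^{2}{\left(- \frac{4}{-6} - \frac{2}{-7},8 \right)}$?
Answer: $\frac{6400}{3969} \approx 1.6125$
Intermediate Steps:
$I{\left(Z,D \right)} = Z \left(Z + \frac{2 Z}{-3 + D}\right)$ ($I{\left(Z,D \right)} = \left(Z + \frac{2 Z}{-3 + D}\right) Z = Z \left(Z + \frac{2 Z}{-3 + D}\right)$)
$I^{2}{\left(- \frac{4}{-6} - \frac{2}{-7},8 \right)} = \left(\frac{\left(- \frac{4}{-6} - \frac{2}{-7}\right)^{2} \left(-1 + 8\right)}{-3 + 8}\right)^{2} = \left(\left(\left(-4\right) \left(- \frac{1}{6}\right) - - \frac{2}{7}\right)^{2} \cdot \frac{1}{5} \cdot 7\right)^{2} = \left(\left(\frac{2}{3} + \frac{2}{7}\right)^{2} \cdot \frac{1}{5} \cdot 7\right)^{2} = \left(\left(\frac{20}{21}\right)^{2} \cdot \frac{1}{5} \cdot 7\right)^{2} = \left(\frac{400}{441} \cdot \frac{1}{5} \cdot 7\right)^{2} = \left(\frac{80}{63}\right)^{2} = \frac{6400}{3969}$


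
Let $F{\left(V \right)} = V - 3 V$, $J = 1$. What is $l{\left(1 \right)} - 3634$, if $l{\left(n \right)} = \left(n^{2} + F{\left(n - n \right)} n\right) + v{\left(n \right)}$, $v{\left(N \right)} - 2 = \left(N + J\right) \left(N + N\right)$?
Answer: $-3627$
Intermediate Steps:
$v{\left(N \right)} = 2 + 2 N \left(1 + N\right)$ ($v{\left(N \right)} = 2 + \left(N + 1\right) \left(N + N\right) = 2 + \left(1 + N\right) 2 N = 2 + 2 N \left(1 + N\right)$)
$F{\left(V \right)} = - 2 V$
$l{\left(n \right)} = 2 + 2 n + 3 n^{2}$ ($l{\left(n \right)} = \left(n^{2} + - 2 \left(n - n\right) n\right) + \left(2 + 2 n + 2 n^{2}\right) = \left(n^{2} + \left(-2\right) 0 n\right) + \left(2 + 2 n + 2 n^{2}\right) = \left(n^{2} + 0 n\right) + \left(2 + 2 n + 2 n^{2}\right) = \left(n^{2} + 0\right) + \left(2 + 2 n + 2 n^{2}\right) = n^{2} + \left(2 + 2 n + 2 n^{2}\right) = 2 + 2 n + 3 n^{2}$)
$l{\left(1 \right)} - 3634 = \left(2 + 2 \cdot 1 + 3 \cdot 1^{2}\right) - 3634 = \left(2 + 2 + 3 \cdot 1\right) - 3634 = \left(2 + 2 + 3\right) - 3634 = 7 - 3634 = -3627$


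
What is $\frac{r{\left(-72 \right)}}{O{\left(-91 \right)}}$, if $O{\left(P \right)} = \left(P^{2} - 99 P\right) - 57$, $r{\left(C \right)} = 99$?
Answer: $\frac{99}{17233} \approx 0.0057448$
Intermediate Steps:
$O{\left(P \right)} = -57 + P^{2} - 99 P$
$\frac{r{\left(-72 \right)}}{O{\left(-91 \right)}} = \frac{99}{-57 + \left(-91\right)^{2} - -9009} = \frac{99}{-57 + 8281 + 9009} = \frac{99}{17233}$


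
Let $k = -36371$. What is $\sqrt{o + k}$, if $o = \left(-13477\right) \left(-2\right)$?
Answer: $i \sqrt{9417} \approx 97.041 i$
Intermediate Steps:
$o = 26954$
$\sqrt{o + k} = \sqrt{26954 - 36371} = \sqrt{-9417} = i \sqrt{9417}$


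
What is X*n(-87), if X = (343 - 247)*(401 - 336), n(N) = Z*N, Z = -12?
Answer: 6514560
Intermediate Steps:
n(N) = -12*N
X = 6240 (X = 96*65 = 6240)
X*n(-87) = 6240*(-12*(-87)) = 6240*1044 = 6514560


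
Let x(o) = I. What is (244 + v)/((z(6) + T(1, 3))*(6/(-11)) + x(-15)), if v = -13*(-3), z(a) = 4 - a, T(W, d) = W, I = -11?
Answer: -3113/115 ≈ -27.070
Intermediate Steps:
x(o) = -11
v = 39
(244 + v)/((z(6) + T(1, 3))*(6/(-11)) + x(-15)) = (244 + 39)/(((4 - 1*6) + 1)*(6/(-11)) - 11) = 283/(((4 - 6) + 1)*(6*(-1/11)) - 11) = 283/((-2 + 1)*(-6/11) - 11) = 283/(-1*(-6/11) - 11) = 283/(6/11 - 11) = 283/(-115/11) = 283*(-11/115) = -3113/115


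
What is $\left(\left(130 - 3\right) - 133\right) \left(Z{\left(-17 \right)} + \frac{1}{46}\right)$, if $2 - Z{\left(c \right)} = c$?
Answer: $- \frac{2625}{23} \approx -114.13$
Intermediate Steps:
$Z{\left(c \right)} = 2 - c$
$\left(\left(130 - 3\right) - 133\right) \left(Z{\left(-17 \right)} + \frac{1}{46}\right) = \left(\left(130 - 3\right) - 133\right) \left(\left(2 - -17\right) + \frac{1}{46}\right) = \left(127 - 133\right) \left(\left(2 + 17\right) + \frac{1}{46}\right) = - 6 \left(19 + \frac{1}{46}\right) = \left(-6\right) \frac{875}{46} = - \frac{2625}{23}$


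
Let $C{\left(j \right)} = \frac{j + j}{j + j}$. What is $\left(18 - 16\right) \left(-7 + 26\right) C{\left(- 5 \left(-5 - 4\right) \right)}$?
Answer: $38$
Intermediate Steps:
$C{\left(j \right)} = 1$ ($C{\left(j \right)} = \frac{2 j}{2 j} = 2 j \frac{1}{2 j} = 1$)
$\left(18 - 16\right) \left(-7 + 26\right) C{\left(- 5 \left(-5 - 4\right) \right)} = \left(18 - 16\right) \left(-7 + 26\right) 1 = 2 \cdot 19 \cdot 1 = 38 \cdot 1 = 38$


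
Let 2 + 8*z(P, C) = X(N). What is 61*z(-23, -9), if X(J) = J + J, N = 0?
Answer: -61/4 ≈ -15.250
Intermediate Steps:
X(J) = 2*J
z(P, C) = -¼ (z(P, C) = -¼ + (2*0)/8 = -¼ + (⅛)*0 = -¼ + 0 = -¼)
61*z(-23, -9) = 61*(-¼) = -61/4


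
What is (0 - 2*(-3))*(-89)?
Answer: -534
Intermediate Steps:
(0 - 2*(-3))*(-89) = (0 + 6)*(-89) = 6*(-89) = -534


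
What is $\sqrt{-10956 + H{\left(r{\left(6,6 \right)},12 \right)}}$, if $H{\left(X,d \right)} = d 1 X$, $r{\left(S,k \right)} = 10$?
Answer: $6 i \sqrt{301} \approx 104.1 i$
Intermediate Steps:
$H{\left(X,d \right)} = X d$ ($H{\left(X,d \right)} = d X = X d$)
$\sqrt{-10956 + H{\left(r{\left(6,6 \right)},12 \right)}} = \sqrt{-10956 + 10 \cdot 12} = \sqrt{-10956 + 120} = \sqrt{-10836} = 6 i \sqrt{301}$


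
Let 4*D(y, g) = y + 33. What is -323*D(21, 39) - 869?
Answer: -10459/2 ≈ -5229.5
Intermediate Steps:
D(y, g) = 33/4 + y/4 (D(y, g) = (y + 33)/4 = (33 + y)/4 = 33/4 + y/4)
-323*D(21, 39) - 869 = -323*(33/4 + (¼)*21) - 869 = -323*(33/4 + 21/4) - 869 = -323*27/2 - 869 = -8721/2 - 869 = -10459/2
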